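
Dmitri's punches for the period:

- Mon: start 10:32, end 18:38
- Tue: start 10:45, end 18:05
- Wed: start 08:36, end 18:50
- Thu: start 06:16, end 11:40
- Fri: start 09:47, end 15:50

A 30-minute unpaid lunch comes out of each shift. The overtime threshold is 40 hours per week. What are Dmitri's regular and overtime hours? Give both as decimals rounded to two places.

Regular 34.62 hours, overtime 0.00 hours

Mon: 10:32–18:38 = 8 h 6 min; less 30 min break → 7 h 36 min
Tue: 10:45–18:05 = 7 h 20 min; less 30 min break → 6 h 50 min
Wed: 08:36–18:50 = 10 h 14 min; less 30 min break → 9 h 44 min
Thu: 06:16–11:40 = 5 h 24 min; less 30 min break → 4 h 54 min
Fri: 09:47–15:50 = 6 h 3 min; less 30 min break → 5 h 33 min
Total worked: 34 h 37 min = 34.62 h.
Threshold 40 h → overtime 0 h 0 min, regular 34 h 37 min.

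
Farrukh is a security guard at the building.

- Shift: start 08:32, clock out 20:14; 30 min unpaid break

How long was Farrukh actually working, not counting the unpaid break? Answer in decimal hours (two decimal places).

Shift: 08:32–20:14 = 11 h 42 min; less 30 min break → 11 h 12 min

11.20 hours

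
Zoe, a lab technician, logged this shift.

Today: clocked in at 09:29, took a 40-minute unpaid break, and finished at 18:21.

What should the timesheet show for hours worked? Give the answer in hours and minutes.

Today: 09:29–18:21 = 8 h 52 min; less 40 min break → 8 h 12 min

8 h 12 min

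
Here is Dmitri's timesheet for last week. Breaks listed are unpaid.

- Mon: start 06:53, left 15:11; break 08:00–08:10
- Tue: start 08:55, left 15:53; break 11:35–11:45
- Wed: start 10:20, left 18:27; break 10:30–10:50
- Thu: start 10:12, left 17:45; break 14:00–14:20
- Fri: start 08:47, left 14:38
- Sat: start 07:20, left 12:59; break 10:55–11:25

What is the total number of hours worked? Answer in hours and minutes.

Mon: 06:53–15:11 = 8 h 18 min; less 10 min break → 8 h 8 min
Tue: 08:55–15:53 = 6 h 58 min; less 10 min break → 6 h 48 min
Wed: 10:20–18:27 = 8 h 7 min; less 20 min break → 7 h 47 min
Thu: 10:12–17:45 = 7 h 33 min; less 20 min break → 7 h 13 min
Fri: 08:47–14:38 = 5 h 51 min
Sat: 07:20–12:59 = 5 h 39 min; less 30 min break → 5 h 9 min
Total: 8 h 8 min + 6 h 48 min + 7 h 47 min + 7 h 13 min + 5 h 51 min + 5 h 9 min = 40 h 56 min.

40 h 56 min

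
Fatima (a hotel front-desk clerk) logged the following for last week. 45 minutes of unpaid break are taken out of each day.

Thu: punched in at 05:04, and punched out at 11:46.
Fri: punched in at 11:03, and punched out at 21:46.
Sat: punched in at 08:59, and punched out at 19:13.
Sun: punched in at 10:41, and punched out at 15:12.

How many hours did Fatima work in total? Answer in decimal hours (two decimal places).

Thu: 05:04–11:46 = 6 h 42 min; less 45 min break → 5 h 57 min
Fri: 11:03–21:46 = 10 h 43 min; less 45 min break → 9 h 58 min
Sat: 08:59–19:13 = 10 h 14 min; less 45 min break → 9 h 29 min
Sun: 10:41–15:12 = 4 h 31 min; less 45 min break → 3 h 46 min
Total: 5 h 57 min + 9 h 58 min + 9 h 29 min + 3 h 46 min = 29 h 10 min.

29.17 hours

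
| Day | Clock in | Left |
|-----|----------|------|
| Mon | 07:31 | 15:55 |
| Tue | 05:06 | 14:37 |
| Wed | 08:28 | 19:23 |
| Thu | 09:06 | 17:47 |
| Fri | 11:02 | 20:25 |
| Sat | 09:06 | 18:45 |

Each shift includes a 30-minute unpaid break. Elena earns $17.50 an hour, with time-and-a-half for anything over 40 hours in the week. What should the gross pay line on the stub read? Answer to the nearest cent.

$1055.69

Mon: 07:31–15:55 = 8 h 24 min; less 30 min break → 7 h 54 min
Tue: 05:06–14:37 = 9 h 31 min; less 30 min break → 9 h 1 min
Wed: 08:28–19:23 = 10 h 55 min; less 30 min break → 10 h 25 min
Thu: 09:06–17:47 = 8 h 41 min; less 30 min break → 8 h 11 min
Fri: 11:02–20:25 = 9 h 23 min; less 30 min break → 8 h 53 min
Sat: 09:06–18:45 = 9 h 39 min; less 30 min break → 9 h 9 min
Total worked: 53 h 33 min = 3213 min.
Regular 40 h 0 min = 2400 min at $17.50/h; overtime 13 h 33 min = 813 min at $26.25/h.
Pay = (2400 × $17.50 + 813 × $26.25) ÷ 60 = $1055.69.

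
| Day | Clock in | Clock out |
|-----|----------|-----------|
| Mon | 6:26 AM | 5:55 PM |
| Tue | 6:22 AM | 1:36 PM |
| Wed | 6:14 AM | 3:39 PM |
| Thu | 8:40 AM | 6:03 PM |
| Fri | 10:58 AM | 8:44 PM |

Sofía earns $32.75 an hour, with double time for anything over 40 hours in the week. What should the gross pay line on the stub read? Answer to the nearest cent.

Mon: 6:26 AM–5:55 PM = 11 h 29 min
Tue: 6:22 AM–1:36 PM = 7 h 14 min
Wed: 6:14 AM–3:39 PM = 9 h 25 min
Thu: 8:40 AM–6:03 PM = 9 h 23 min
Fri: 10:58 AM–8:44 PM = 9 h 46 min
Total worked: 47 h 17 min = 2837 min.
Regular 40 h 0 min = 2400 min at $32.75/h; overtime 7 h 17 min = 437 min at $65.50/h.
Pay = (2400 × $32.75 + 437 × $65.50) ÷ 60 = $1787.06.

$1787.06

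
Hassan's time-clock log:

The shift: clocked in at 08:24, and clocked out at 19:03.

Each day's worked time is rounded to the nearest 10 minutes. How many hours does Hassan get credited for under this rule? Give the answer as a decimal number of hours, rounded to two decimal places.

The shift: 08:24–19:03 = 10 h 39 min → rounds to 10 h 40 min

10.67 hours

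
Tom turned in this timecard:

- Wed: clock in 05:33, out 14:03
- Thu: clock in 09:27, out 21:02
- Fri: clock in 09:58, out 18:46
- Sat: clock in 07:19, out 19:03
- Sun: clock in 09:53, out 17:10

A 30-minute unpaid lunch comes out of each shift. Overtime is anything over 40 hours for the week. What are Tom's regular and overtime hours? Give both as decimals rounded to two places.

Wed: 05:33–14:03 = 8 h 30 min; less 30 min break → 8 h 0 min
Thu: 09:27–21:02 = 11 h 35 min; less 30 min break → 11 h 5 min
Fri: 09:58–18:46 = 8 h 48 min; less 30 min break → 8 h 18 min
Sat: 07:19–19:03 = 11 h 44 min; less 30 min break → 11 h 14 min
Sun: 09:53–17:10 = 7 h 17 min; less 30 min break → 6 h 47 min
Total worked: 45 h 24 min = 45.40 h.
Threshold 40 h → overtime 5 h 24 min, regular 40 h 0 min.

Regular 40.00 hours, overtime 5.40 hours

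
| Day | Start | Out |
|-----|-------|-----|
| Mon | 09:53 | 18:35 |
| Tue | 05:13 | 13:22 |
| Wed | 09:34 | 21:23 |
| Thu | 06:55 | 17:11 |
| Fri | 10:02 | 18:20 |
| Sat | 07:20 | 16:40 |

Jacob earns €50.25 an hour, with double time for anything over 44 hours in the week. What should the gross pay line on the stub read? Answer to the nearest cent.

Mon: 09:53–18:35 = 8 h 42 min
Tue: 05:13–13:22 = 8 h 9 min
Wed: 09:34–21:23 = 11 h 49 min
Thu: 06:55–17:11 = 10 h 16 min
Fri: 10:02–18:20 = 8 h 18 min
Sat: 07:20–16:40 = 9 h 20 min
Total worked: 56 h 34 min = 3394 min.
Regular 44 h 0 min = 2640 min at €50.25/h; overtime 12 h 34 min = 754 min at €100.50/h.
Pay = (2640 × €50.25 + 754 × €100.50) ÷ 60 = €3473.95.

€3473.95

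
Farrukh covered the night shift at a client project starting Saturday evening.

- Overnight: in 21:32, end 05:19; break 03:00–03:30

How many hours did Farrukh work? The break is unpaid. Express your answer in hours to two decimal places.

Overnight: 21:32 → midnight = 2 h 28 min; midnight → 05:19 = 5 h 19 min; span 7 h 47 min; less 30 min break → 7 h 17 min

7.28 hours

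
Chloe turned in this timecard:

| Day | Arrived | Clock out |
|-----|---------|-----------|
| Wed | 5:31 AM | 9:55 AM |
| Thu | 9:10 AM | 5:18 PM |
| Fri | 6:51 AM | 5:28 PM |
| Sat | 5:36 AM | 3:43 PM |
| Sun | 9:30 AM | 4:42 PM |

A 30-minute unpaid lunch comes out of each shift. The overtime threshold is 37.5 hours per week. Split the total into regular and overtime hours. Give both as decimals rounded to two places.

Regular 37.50 hours, overtime 0.47 hours

Wed: 5:31 AM–9:55 AM = 4 h 24 min; less 30 min break → 3 h 54 min
Thu: 9:10 AM–5:18 PM = 8 h 8 min; less 30 min break → 7 h 38 min
Fri: 6:51 AM–5:28 PM = 10 h 37 min; less 30 min break → 10 h 7 min
Sat: 5:36 AM–3:43 PM = 10 h 7 min; less 30 min break → 9 h 37 min
Sun: 9:30 AM–4:42 PM = 7 h 12 min; less 30 min break → 6 h 42 min
Total worked: 37 h 58 min = 37.97 h.
Threshold 37.5 h → overtime 0 h 28 min, regular 37 h 30 min.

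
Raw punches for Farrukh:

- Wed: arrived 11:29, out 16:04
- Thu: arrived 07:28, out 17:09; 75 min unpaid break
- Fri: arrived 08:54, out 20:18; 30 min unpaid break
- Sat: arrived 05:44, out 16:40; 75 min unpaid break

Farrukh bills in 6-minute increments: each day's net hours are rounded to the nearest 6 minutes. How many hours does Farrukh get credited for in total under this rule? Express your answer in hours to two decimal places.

Wed: 11:29–16:04 = 4 h 35 min → rounds to 4 h 36 min
Thu: 07:28–17:09 = 9 h 41 min − 75 min = 8 h 26 min → rounds to 8 h 24 min
Fri: 08:54–20:18 = 11 h 24 min − 30 min = 10 h 54 min → rounds to 10 h 54 min
Sat: 05:44–16:40 = 10 h 56 min − 75 min = 9 h 41 min → rounds to 9 h 42 min
Total credited: 33 h 36 min.

33.60 hours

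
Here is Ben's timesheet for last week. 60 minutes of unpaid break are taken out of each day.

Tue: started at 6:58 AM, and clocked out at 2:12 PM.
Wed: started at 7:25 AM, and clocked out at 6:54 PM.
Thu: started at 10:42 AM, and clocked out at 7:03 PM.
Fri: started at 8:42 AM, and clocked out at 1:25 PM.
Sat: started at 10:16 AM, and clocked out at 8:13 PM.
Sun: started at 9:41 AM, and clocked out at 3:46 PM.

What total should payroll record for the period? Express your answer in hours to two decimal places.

Tue: 6:58 AM–2:12 PM = 7 h 14 min; less 60 min break → 6 h 14 min
Wed: 7:25 AM–6:54 PM = 11 h 29 min; less 60 min break → 10 h 29 min
Thu: 10:42 AM–7:03 PM = 8 h 21 min; less 60 min break → 7 h 21 min
Fri: 8:42 AM–1:25 PM = 4 h 43 min; less 60 min break → 3 h 43 min
Sat: 10:16 AM–8:13 PM = 9 h 57 min; less 60 min break → 8 h 57 min
Sun: 9:41 AM–3:46 PM = 6 h 5 min; less 60 min break → 5 h 5 min
Total: 6 h 14 min + 10 h 29 min + 7 h 21 min + 3 h 43 min + 8 h 57 min + 5 h 5 min = 41 h 49 min.

41.82 hours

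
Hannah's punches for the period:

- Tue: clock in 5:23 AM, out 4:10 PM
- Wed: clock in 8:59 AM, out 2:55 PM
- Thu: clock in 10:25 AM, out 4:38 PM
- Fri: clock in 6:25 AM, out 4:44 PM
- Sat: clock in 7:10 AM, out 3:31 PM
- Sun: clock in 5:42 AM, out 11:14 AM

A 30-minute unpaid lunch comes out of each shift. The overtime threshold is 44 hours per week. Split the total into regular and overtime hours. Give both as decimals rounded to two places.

Regular 44.00 hours, overtime 0.13 hours

Tue: 5:23 AM–4:10 PM = 10 h 47 min; less 30 min break → 10 h 17 min
Wed: 8:59 AM–2:55 PM = 5 h 56 min; less 30 min break → 5 h 26 min
Thu: 10:25 AM–4:38 PM = 6 h 13 min; less 30 min break → 5 h 43 min
Fri: 6:25 AM–4:44 PM = 10 h 19 min; less 30 min break → 9 h 49 min
Sat: 7:10 AM–3:31 PM = 8 h 21 min; less 30 min break → 7 h 51 min
Sun: 5:42 AM–11:14 AM = 5 h 32 min; less 30 min break → 5 h 2 min
Total worked: 44 h 8 min = 44.13 h.
Threshold 44 h → overtime 0 h 8 min, regular 44 h 0 min.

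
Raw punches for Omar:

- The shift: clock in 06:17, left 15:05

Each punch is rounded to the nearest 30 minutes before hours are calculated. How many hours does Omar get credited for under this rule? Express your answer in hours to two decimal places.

The shift: in 06:17→06:30, out 15:05→15:00; 8 h 30 min

8.50 hours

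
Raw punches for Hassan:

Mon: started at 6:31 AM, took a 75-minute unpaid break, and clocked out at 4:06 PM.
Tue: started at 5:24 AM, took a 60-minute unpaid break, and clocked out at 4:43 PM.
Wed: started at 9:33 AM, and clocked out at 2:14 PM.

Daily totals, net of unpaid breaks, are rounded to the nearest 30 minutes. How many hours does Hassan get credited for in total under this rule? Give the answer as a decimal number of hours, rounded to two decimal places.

Mon: 6:31 AM–4:06 PM = 9 h 35 min − 75 min = 8 h 20 min → rounds to 8 h 30 min
Tue: 5:24 AM–4:43 PM = 11 h 19 min − 60 min = 10 h 19 min → rounds to 10 h 30 min
Wed: 9:33 AM–2:14 PM = 4 h 41 min → rounds to 4 h 30 min
Total credited: 23 h 30 min.

23.50 hours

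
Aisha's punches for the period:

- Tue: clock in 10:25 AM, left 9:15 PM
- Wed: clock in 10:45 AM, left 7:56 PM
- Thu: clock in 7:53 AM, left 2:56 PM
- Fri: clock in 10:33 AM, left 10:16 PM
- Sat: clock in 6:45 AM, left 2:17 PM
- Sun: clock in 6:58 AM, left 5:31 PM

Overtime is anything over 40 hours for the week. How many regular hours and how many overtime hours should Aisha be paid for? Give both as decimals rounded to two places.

Tue: 10:25 AM–9:15 PM = 10 h 50 min
Wed: 10:45 AM–7:56 PM = 9 h 11 min
Thu: 7:53 AM–2:56 PM = 7 h 3 min
Fri: 10:33 AM–10:16 PM = 11 h 43 min
Sat: 6:45 AM–2:17 PM = 7 h 32 min
Sun: 6:58 AM–5:31 PM = 10 h 33 min
Total worked: 56 h 52 min = 56.87 h.
Threshold 40 h → overtime 16 h 52 min, regular 40 h 0 min.

Regular 40.00 hours, overtime 16.87 hours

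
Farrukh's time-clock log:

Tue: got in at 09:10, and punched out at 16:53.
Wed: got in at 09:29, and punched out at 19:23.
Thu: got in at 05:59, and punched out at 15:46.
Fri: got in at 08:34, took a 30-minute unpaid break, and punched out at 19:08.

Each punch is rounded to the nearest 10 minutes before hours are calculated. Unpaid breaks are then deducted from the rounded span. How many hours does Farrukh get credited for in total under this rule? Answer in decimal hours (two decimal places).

Tue: in 09:10→09:10, out 16:53→16:50; 7 h 40 min
Wed: in 09:29→09:30, out 19:23→19:20; 9 h 50 min
Thu: in 05:59→06:00, out 15:46→15:50; 9 h 50 min
Fri: in 08:34→08:30, out 19:08→19:10; 10 h 40 min − 30 min = 10 h 10 min
Total credited: 37 h 30 min.

37.50 hours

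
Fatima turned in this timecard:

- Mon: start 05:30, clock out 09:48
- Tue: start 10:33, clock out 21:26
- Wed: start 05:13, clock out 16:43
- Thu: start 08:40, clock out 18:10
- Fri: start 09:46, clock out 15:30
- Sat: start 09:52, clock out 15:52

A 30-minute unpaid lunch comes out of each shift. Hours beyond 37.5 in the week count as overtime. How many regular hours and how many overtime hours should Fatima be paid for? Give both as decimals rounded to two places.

Regular 37.50 hours, overtime 7.42 hours

Mon: 05:30–09:48 = 4 h 18 min; less 30 min break → 3 h 48 min
Tue: 10:33–21:26 = 10 h 53 min; less 30 min break → 10 h 23 min
Wed: 05:13–16:43 = 11 h 30 min; less 30 min break → 11 h 0 min
Thu: 08:40–18:10 = 9 h 30 min; less 30 min break → 9 h 0 min
Fri: 09:46–15:30 = 5 h 44 min; less 30 min break → 5 h 14 min
Sat: 09:52–15:52 = 6 h 0 min; less 30 min break → 5 h 30 min
Total worked: 44 h 55 min = 44.92 h.
Threshold 37.5 h → overtime 7 h 25 min, regular 37 h 30 min.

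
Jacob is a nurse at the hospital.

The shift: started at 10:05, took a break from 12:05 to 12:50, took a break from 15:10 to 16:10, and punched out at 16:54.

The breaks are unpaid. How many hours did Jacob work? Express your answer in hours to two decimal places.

The shift: 10:05–16:54 = 6 h 49 min; less 105 min break → 5 h 4 min

5.07 hours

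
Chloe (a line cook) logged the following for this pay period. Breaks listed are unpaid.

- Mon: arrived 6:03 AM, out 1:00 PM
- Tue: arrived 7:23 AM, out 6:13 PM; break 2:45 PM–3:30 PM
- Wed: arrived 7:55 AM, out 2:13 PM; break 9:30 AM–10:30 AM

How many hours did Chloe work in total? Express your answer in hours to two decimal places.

Mon: 6:03 AM–1:00 PM = 6 h 57 min
Tue: 7:23 AM–6:13 PM = 10 h 50 min; less 45 min break → 10 h 5 min
Wed: 7:55 AM–2:13 PM = 6 h 18 min; less 60 min break → 5 h 18 min
Total: 6 h 57 min + 10 h 5 min + 5 h 18 min = 22 h 20 min.

22.33 hours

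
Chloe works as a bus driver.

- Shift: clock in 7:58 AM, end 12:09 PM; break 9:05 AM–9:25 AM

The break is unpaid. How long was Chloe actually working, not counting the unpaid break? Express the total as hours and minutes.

3 h 51 min

Shift: 7:58 AM–12:09 PM = 4 h 11 min; less 20 min break → 3 h 51 min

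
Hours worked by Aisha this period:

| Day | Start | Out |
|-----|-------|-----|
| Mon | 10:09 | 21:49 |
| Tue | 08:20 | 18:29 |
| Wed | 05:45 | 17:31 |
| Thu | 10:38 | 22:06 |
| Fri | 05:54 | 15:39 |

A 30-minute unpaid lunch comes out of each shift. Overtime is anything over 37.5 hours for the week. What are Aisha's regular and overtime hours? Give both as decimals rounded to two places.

Regular 37.50 hours, overtime 14.80 hours

Mon: 10:09–21:49 = 11 h 40 min; less 30 min break → 11 h 10 min
Tue: 08:20–18:29 = 10 h 9 min; less 30 min break → 9 h 39 min
Wed: 05:45–17:31 = 11 h 46 min; less 30 min break → 11 h 16 min
Thu: 10:38–22:06 = 11 h 28 min; less 30 min break → 10 h 58 min
Fri: 05:54–15:39 = 9 h 45 min; less 30 min break → 9 h 15 min
Total worked: 52 h 18 min = 52.30 h.
Threshold 37.5 h → overtime 14 h 48 min, regular 37 h 30 min.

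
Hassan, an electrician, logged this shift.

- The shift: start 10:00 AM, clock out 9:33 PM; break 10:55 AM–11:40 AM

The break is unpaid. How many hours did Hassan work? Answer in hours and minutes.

10 h 48 min

The shift: 10:00 AM–9:33 PM = 11 h 33 min; less 45 min break → 10 h 48 min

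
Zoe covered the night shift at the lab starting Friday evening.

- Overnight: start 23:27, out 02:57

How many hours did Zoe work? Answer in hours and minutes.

3 h 30 min

Overnight: 23:27 → midnight = 0 h 33 min; midnight → 02:57 = 2 h 57 min; span 3 h 30 min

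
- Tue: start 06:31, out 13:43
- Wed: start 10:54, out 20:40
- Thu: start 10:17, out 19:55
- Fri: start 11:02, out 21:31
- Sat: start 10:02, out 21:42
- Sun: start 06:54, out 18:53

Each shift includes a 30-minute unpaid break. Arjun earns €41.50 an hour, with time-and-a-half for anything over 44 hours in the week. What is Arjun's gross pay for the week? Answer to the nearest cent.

Tue: 06:31–13:43 = 7 h 12 min; less 30 min break → 6 h 42 min
Wed: 10:54–20:40 = 9 h 46 min; less 30 min break → 9 h 16 min
Thu: 10:17–19:55 = 9 h 38 min; less 30 min break → 9 h 8 min
Fri: 11:02–21:31 = 10 h 29 min; less 30 min break → 9 h 59 min
Sat: 10:02–21:42 = 11 h 40 min; less 30 min break → 11 h 10 min
Sun: 06:54–18:53 = 11 h 59 min; less 30 min break → 11 h 29 min
Total worked: 57 h 44 min = 3464 min.
Regular 44 h 0 min = 2640 min at €41.50/h; overtime 13 h 44 min = 824 min at €62.25/h.
Pay = (2640 × €41.50 + 824 × €62.25) ÷ 60 = €2680.90.

€2680.90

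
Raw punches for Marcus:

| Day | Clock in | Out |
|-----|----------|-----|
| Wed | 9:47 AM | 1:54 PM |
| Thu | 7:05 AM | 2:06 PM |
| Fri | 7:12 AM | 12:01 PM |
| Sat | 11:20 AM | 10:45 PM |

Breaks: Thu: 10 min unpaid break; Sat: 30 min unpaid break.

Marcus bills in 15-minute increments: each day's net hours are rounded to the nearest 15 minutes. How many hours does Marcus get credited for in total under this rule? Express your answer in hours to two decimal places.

26.50 hours

Wed: 9:47 AM–1:54 PM = 4 h 7 min → rounds to 4 h 0 min
Thu: 7:05 AM–2:06 PM = 7 h 1 min − 10 min = 6 h 51 min → rounds to 6 h 45 min
Fri: 7:12 AM–12:01 PM = 4 h 49 min → rounds to 4 h 45 min
Sat: 11:20 AM–10:45 PM = 11 h 25 min − 30 min = 10 h 55 min → rounds to 11 h 0 min
Total credited: 26 h 30 min.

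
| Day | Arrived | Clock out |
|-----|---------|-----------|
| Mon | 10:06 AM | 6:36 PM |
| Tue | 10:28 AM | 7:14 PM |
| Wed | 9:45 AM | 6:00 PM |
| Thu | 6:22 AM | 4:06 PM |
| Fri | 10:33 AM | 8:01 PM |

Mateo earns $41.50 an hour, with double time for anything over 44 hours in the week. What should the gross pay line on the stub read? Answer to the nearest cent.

$1885.48

Mon: 10:06 AM–6:36 PM = 8 h 30 min
Tue: 10:28 AM–7:14 PM = 8 h 46 min
Wed: 9:45 AM–6:00 PM = 8 h 15 min
Thu: 6:22 AM–4:06 PM = 9 h 44 min
Fri: 10:33 AM–8:01 PM = 9 h 28 min
Total worked: 44 h 43 min = 2683 min.
Regular 44 h 0 min = 2640 min at $41.50/h; overtime 0 h 43 min = 43 min at $83.00/h.
Pay = (2640 × $41.50 + 43 × $83.00) ÷ 60 = $1885.48.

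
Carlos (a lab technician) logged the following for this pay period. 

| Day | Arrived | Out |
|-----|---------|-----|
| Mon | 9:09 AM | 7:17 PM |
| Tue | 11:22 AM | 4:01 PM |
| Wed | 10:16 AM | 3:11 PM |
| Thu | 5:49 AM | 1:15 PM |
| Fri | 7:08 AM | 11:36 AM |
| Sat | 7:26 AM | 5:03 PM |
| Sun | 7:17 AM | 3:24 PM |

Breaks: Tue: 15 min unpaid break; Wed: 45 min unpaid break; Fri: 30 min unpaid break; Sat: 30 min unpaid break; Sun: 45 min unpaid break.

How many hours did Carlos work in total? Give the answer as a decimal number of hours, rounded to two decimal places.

Mon: 9:09 AM–7:17 PM = 10 h 8 min
Tue: 11:22 AM–4:01 PM = 4 h 39 min; less 15 min break → 4 h 24 min
Wed: 10:16 AM–3:11 PM = 4 h 55 min; less 45 min break → 4 h 10 min
Thu: 5:49 AM–1:15 PM = 7 h 26 min
Fri: 7:08 AM–11:36 AM = 4 h 28 min; less 30 min break → 3 h 58 min
Sat: 7:26 AM–5:03 PM = 9 h 37 min; less 30 min break → 9 h 7 min
Sun: 7:17 AM–3:24 PM = 8 h 7 min; less 45 min break → 7 h 22 min
Total: 10 h 8 min + 4 h 24 min + 4 h 10 min + 7 h 26 min + 3 h 58 min + 9 h 7 min + 7 h 22 min = 46 h 35 min.

46.58 hours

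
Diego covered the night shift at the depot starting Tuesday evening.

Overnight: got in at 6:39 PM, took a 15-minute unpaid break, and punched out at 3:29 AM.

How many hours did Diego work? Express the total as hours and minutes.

8 h 35 min

Overnight: 6:39 PM → midnight = 5 h 21 min; midnight → 3:29 AM = 3 h 29 min; span 8 h 50 min; less 15 min break → 8 h 35 min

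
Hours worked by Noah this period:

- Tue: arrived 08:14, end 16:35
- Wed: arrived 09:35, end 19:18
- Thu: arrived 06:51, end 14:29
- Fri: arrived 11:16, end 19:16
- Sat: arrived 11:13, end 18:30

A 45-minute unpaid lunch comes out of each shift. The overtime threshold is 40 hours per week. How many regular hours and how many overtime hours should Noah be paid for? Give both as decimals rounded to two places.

Regular 37.23 hours, overtime 0.00 hours

Tue: 08:14–16:35 = 8 h 21 min; less 45 min break → 7 h 36 min
Wed: 09:35–19:18 = 9 h 43 min; less 45 min break → 8 h 58 min
Thu: 06:51–14:29 = 7 h 38 min; less 45 min break → 6 h 53 min
Fri: 11:16–19:16 = 8 h 0 min; less 45 min break → 7 h 15 min
Sat: 11:13–18:30 = 7 h 17 min; less 45 min break → 6 h 32 min
Total worked: 37 h 14 min = 37.23 h.
Threshold 40 h → overtime 0 h 0 min, regular 37 h 14 min.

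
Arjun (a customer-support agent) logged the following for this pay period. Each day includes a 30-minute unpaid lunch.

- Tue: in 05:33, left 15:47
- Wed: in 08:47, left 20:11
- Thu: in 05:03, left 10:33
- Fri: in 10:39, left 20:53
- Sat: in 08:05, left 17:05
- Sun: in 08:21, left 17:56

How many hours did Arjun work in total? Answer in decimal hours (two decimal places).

Tue: 05:33–15:47 = 10 h 14 min; less 30 min break → 9 h 44 min
Wed: 08:47–20:11 = 11 h 24 min; less 30 min break → 10 h 54 min
Thu: 05:03–10:33 = 5 h 30 min; less 30 min break → 5 h 0 min
Fri: 10:39–20:53 = 10 h 14 min; less 30 min break → 9 h 44 min
Sat: 08:05–17:05 = 9 h 0 min; less 30 min break → 8 h 30 min
Sun: 08:21–17:56 = 9 h 35 min; less 30 min break → 9 h 5 min
Total: 9 h 44 min + 10 h 54 min + 5 h 0 min + 9 h 44 min + 8 h 30 min + 9 h 5 min = 52 h 57 min.

52.95 hours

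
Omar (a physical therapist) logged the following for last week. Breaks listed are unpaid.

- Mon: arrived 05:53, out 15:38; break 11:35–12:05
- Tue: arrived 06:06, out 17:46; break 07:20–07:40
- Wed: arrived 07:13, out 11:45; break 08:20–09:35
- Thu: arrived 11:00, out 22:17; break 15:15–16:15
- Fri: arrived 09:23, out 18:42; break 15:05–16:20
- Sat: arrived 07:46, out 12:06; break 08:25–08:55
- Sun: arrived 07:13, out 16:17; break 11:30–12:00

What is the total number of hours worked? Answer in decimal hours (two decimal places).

54.62 hours

Mon: 05:53–15:38 = 9 h 45 min; less 30 min break → 9 h 15 min
Tue: 06:06–17:46 = 11 h 40 min; less 20 min break → 11 h 20 min
Wed: 07:13–11:45 = 4 h 32 min; less 75 min break → 3 h 17 min
Thu: 11:00–22:17 = 11 h 17 min; less 60 min break → 10 h 17 min
Fri: 09:23–18:42 = 9 h 19 min; less 75 min break → 8 h 4 min
Sat: 07:46–12:06 = 4 h 20 min; less 30 min break → 3 h 50 min
Sun: 07:13–16:17 = 9 h 4 min; less 30 min break → 8 h 34 min
Total: 9 h 15 min + 11 h 20 min + 3 h 17 min + 10 h 17 min + 8 h 4 min + 3 h 50 min + 8 h 34 min = 54 h 37 min.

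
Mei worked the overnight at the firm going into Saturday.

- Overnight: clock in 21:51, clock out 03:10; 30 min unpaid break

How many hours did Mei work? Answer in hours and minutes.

Overnight: 21:51 → midnight = 2 h 9 min; midnight → 03:10 = 3 h 10 min; span 5 h 19 min; less 30 min break → 4 h 49 min

4 h 49 min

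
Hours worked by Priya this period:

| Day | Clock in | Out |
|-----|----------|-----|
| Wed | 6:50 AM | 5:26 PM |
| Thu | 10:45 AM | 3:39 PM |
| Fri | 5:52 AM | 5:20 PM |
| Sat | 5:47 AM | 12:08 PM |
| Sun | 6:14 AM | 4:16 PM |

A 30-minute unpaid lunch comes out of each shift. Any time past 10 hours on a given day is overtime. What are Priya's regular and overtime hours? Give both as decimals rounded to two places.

Wed: 6:50 AM–5:26 PM = 10 h 36 min; less 30 min break → 10 h 6 min
Thu: 10:45 AM–3:39 PM = 4 h 54 min; less 30 min break → 4 h 24 min
Fri: 5:52 AM–5:20 PM = 11 h 28 min; less 30 min break → 10 h 58 min
Sat: 5:47 AM–12:08 PM = 6 h 21 min; less 30 min break → 5 h 51 min
Sun: 6:14 AM–4:16 PM = 10 h 2 min; less 30 min break → 9 h 32 min
Wed reg 10 h 0 min / OT 0 h 6 min; Thu reg 4 h 24 min / OT 0 h 0 min; Fri reg 10 h 0 min / OT 0 h 58 min; Sat reg 5 h 51 min / OT 0 h 0 min; Sun reg 9 h 32 min / OT 0 h 0 min.
Totals: regular 39 h 47 min, overtime 1 h 4 min.

Regular 39.78 hours, overtime 1.07 hours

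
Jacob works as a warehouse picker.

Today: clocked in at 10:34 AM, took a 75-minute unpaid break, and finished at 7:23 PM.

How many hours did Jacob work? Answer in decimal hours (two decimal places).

Today: 10:34 AM–7:23 PM = 8 h 49 min; less 75 min break → 7 h 34 min

7.57 hours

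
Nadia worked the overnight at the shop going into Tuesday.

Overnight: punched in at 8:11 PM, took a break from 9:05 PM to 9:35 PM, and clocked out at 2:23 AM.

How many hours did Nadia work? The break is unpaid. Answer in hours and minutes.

Overnight: 8:11 PM → midnight = 3 h 49 min; midnight → 2:23 AM = 2 h 23 min; span 6 h 12 min; less 30 min break → 5 h 42 min

5 h 42 min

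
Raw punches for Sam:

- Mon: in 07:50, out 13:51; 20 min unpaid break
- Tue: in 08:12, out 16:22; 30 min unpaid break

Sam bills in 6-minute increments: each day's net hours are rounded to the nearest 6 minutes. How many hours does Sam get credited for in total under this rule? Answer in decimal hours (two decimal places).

Mon: 07:50–13:51 = 6 h 1 min − 20 min = 5 h 41 min → rounds to 5 h 42 min
Tue: 08:12–16:22 = 8 h 10 min − 30 min = 7 h 40 min → rounds to 7 h 42 min
Total credited: 13 h 24 min.

13.40 hours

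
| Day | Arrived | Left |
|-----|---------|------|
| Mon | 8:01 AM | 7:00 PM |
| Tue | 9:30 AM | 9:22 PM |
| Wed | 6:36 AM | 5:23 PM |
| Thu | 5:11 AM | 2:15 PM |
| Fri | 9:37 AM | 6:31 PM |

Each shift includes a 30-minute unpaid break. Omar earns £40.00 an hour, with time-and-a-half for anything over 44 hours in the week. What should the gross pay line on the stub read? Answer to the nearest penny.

Mon: 8:01 AM–7:00 PM = 10 h 59 min; less 30 min break → 10 h 29 min
Tue: 9:30 AM–9:22 PM = 11 h 52 min; less 30 min break → 11 h 22 min
Wed: 6:36 AM–5:23 PM = 10 h 47 min; less 30 min break → 10 h 17 min
Thu: 5:11 AM–2:15 PM = 9 h 4 min; less 30 min break → 8 h 34 min
Fri: 9:37 AM–6:31 PM = 8 h 54 min; less 30 min break → 8 h 24 min
Total worked: 49 h 6 min = 2946 min.
Regular 44 h 0 min = 2640 min at £40.00/h; overtime 5 h 6 min = 306 min at £60.00/h.
Pay = (2640 × £40.00 + 306 × £60.00) ÷ 60 = £2066.00.

£2066.00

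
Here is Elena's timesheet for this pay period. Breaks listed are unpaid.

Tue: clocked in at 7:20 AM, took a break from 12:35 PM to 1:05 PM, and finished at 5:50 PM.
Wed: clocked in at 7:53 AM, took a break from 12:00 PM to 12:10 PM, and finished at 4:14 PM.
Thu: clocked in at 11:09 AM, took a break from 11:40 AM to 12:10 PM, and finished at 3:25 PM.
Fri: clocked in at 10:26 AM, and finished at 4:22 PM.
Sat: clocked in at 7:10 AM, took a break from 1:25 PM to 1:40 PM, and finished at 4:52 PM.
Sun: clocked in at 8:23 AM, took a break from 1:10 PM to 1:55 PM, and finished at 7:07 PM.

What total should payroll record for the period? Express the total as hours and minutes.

47 h 19 min

Tue: 7:20 AM–5:50 PM = 10 h 30 min; less 30 min break → 10 h 0 min
Wed: 7:53 AM–4:14 PM = 8 h 21 min; less 10 min break → 8 h 11 min
Thu: 11:09 AM–3:25 PM = 4 h 16 min; less 30 min break → 3 h 46 min
Fri: 10:26 AM–4:22 PM = 5 h 56 min
Sat: 7:10 AM–4:52 PM = 9 h 42 min; less 15 min break → 9 h 27 min
Sun: 8:23 AM–7:07 PM = 10 h 44 min; less 45 min break → 9 h 59 min
Total: 10 h 0 min + 8 h 11 min + 3 h 46 min + 5 h 56 min + 9 h 27 min + 9 h 59 min = 47 h 19 min.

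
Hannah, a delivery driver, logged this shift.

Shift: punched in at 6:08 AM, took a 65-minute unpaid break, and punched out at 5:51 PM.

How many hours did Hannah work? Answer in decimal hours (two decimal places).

10.63 hours

Shift: 6:08 AM–5:51 PM = 11 h 43 min; less 65 min break → 10 h 38 min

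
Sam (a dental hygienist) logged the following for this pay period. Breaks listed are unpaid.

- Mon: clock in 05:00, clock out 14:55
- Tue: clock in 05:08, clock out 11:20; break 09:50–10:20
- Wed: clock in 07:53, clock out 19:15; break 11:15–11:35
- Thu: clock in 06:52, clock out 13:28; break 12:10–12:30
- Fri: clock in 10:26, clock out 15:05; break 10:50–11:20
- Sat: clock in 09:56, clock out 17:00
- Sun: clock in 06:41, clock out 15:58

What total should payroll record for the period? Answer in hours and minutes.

Mon: 05:00–14:55 = 9 h 55 min
Tue: 05:08–11:20 = 6 h 12 min; less 30 min break → 5 h 42 min
Wed: 07:53–19:15 = 11 h 22 min; less 20 min break → 11 h 2 min
Thu: 06:52–13:28 = 6 h 36 min; less 20 min break → 6 h 16 min
Fri: 10:26–15:05 = 4 h 39 min; less 30 min break → 4 h 9 min
Sat: 09:56–17:00 = 7 h 4 min
Sun: 06:41–15:58 = 9 h 17 min
Total: 9 h 55 min + 5 h 42 min + 11 h 2 min + 6 h 16 min + 4 h 9 min + 7 h 4 min + 9 h 17 min = 53 h 25 min.

53 h 25 min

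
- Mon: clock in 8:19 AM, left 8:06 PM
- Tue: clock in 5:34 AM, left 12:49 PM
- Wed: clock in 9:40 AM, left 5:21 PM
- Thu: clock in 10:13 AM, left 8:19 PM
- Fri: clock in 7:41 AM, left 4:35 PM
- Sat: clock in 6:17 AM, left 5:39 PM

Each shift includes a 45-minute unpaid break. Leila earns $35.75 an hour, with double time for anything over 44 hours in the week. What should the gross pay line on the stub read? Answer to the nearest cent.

$2186.71

Mon: 8:19 AM–8:06 PM = 11 h 47 min; less 45 min break → 11 h 2 min
Tue: 5:34 AM–12:49 PM = 7 h 15 min; less 45 min break → 6 h 30 min
Wed: 9:40 AM–5:21 PM = 7 h 41 min; less 45 min break → 6 h 56 min
Thu: 10:13 AM–8:19 PM = 10 h 6 min; less 45 min break → 9 h 21 min
Fri: 7:41 AM–4:35 PM = 8 h 54 min; less 45 min break → 8 h 9 min
Sat: 6:17 AM–5:39 PM = 11 h 22 min; less 45 min break → 10 h 37 min
Total worked: 52 h 35 min = 3155 min.
Regular 44 h 0 min = 2640 min at $35.75/h; overtime 8 h 35 min = 515 min at $71.50/h.
Pay = (2640 × $35.75 + 515 × $71.50) ÷ 60 = $2186.71.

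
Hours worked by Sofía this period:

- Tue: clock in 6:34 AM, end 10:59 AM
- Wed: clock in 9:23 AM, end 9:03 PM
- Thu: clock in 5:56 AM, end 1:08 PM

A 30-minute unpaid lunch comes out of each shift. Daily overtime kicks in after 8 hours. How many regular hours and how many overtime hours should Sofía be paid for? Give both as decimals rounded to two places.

Regular 18.62 hours, overtime 3.17 hours

Tue: 6:34 AM–10:59 AM = 4 h 25 min; less 30 min break → 3 h 55 min
Wed: 9:23 AM–9:03 PM = 11 h 40 min; less 30 min break → 11 h 10 min
Thu: 5:56 AM–1:08 PM = 7 h 12 min; less 30 min break → 6 h 42 min
Tue reg 3 h 55 min / OT 0 h 0 min; Wed reg 8 h 0 min / OT 3 h 10 min; Thu reg 6 h 42 min / OT 0 h 0 min.
Totals: regular 18 h 37 min, overtime 3 h 10 min.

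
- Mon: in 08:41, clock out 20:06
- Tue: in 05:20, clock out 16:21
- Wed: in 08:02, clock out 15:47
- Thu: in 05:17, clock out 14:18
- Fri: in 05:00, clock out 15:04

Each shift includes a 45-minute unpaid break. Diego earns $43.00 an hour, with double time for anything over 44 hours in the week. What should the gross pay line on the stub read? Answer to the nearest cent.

$2022.43

Mon: 08:41–20:06 = 11 h 25 min; less 45 min break → 10 h 40 min
Tue: 05:20–16:21 = 11 h 1 min; less 45 min break → 10 h 16 min
Wed: 08:02–15:47 = 7 h 45 min; less 45 min break → 7 h 0 min
Thu: 05:17–14:18 = 9 h 1 min; less 45 min break → 8 h 16 min
Fri: 05:00–15:04 = 10 h 4 min; less 45 min break → 9 h 19 min
Total worked: 45 h 31 min = 2731 min.
Regular 44 h 0 min = 2640 min at $43.00/h; overtime 1 h 31 min = 91 min at $86.00/h.
Pay = (2640 × $43.00 + 91 × $86.00) ÷ 60 = $2022.43.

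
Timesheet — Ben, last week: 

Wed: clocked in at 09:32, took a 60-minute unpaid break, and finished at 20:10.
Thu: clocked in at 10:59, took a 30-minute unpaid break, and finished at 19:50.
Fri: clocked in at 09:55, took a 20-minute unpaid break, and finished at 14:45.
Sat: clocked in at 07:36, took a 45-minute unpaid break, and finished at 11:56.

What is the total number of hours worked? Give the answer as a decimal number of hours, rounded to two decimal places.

26.07 hours

Wed: 09:32–20:10 = 10 h 38 min; less 60 min break → 9 h 38 min
Thu: 10:59–19:50 = 8 h 51 min; less 30 min break → 8 h 21 min
Fri: 09:55–14:45 = 4 h 50 min; less 20 min break → 4 h 30 min
Sat: 07:36–11:56 = 4 h 20 min; less 45 min break → 3 h 35 min
Total: 9 h 38 min + 8 h 21 min + 4 h 30 min + 3 h 35 min = 26 h 4 min.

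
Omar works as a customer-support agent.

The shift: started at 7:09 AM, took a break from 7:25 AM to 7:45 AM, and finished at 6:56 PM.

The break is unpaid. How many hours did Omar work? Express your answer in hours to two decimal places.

11.45 hours

The shift: 7:09 AM–6:56 PM = 11 h 47 min; less 20 min break → 11 h 27 min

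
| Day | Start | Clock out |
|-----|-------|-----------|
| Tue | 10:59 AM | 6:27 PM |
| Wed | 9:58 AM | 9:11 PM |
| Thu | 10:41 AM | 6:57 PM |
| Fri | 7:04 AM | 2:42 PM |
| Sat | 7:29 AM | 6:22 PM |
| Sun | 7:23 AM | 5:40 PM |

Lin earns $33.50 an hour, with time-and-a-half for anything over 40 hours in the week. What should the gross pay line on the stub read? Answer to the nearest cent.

$2131.44

Tue: 10:59 AM–6:27 PM = 7 h 28 min
Wed: 9:58 AM–9:11 PM = 11 h 13 min
Thu: 10:41 AM–6:57 PM = 8 h 16 min
Fri: 7:04 AM–2:42 PM = 7 h 38 min
Sat: 7:29 AM–6:22 PM = 10 h 53 min
Sun: 7:23 AM–5:40 PM = 10 h 17 min
Total worked: 55 h 45 min = 3345 min.
Regular 40 h 0 min = 2400 min at $33.50/h; overtime 15 h 45 min = 945 min at $50.25/h.
Pay = (2400 × $33.50 + 945 × $50.25) ÷ 60 = $2131.44.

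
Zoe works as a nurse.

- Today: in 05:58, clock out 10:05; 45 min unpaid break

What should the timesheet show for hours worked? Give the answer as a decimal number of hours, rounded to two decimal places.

3.37 hours

Today: 05:58–10:05 = 4 h 7 min; less 45 min break → 3 h 22 min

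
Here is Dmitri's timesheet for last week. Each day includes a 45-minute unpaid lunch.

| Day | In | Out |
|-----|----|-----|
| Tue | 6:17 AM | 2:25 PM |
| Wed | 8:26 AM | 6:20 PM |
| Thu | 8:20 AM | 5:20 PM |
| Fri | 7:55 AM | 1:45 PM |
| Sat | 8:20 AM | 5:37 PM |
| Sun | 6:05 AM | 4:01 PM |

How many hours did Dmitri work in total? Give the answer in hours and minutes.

Tue: 6:17 AM–2:25 PM = 8 h 8 min; less 45 min break → 7 h 23 min
Wed: 8:26 AM–6:20 PM = 9 h 54 min; less 45 min break → 9 h 9 min
Thu: 8:20 AM–5:20 PM = 9 h 0 min; less 45 min break → 8 h 15 min
Fri: 7:55 AM–1:45 PM = 5 h 50 min; less 45 min break → 5 h 5 min
Sat: 8:20 AM–5:37 PM = 9 h 17 min; less 45 min break → 8 h 32 min
Sun: 6:05 AM–4:01 PM = 9 h 56 min; less 45 min break → 9 h 11 min
Total: 7 h 23 min + 9 h 9 min + 8 h 15 min + 5 h 5 min + 8 h 32 min + 9 h 11 min = 47 h 35 min.

47 h 35 min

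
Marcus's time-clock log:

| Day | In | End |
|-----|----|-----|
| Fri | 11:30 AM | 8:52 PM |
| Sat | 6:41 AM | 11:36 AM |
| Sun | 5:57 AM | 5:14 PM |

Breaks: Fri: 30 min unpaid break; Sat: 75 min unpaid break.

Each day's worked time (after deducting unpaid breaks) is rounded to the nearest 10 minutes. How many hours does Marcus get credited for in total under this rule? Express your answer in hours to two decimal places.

Fri: 11:30 AM–8:52 PM = 9 h 22 min − 30 min = 8 h 52 min → rounds to 8 h 50 min
Sat: 6:41 AM–11:36 AM = 4 h 55 min − 75 min = 3 h 40 min → rounds to 3 h 40 min
Sun: 5:57 AM–5:14 PM = 11 h 17 min → rounds to 11 h 20 min
Total credited: 23 h 50 min.

23.83 hours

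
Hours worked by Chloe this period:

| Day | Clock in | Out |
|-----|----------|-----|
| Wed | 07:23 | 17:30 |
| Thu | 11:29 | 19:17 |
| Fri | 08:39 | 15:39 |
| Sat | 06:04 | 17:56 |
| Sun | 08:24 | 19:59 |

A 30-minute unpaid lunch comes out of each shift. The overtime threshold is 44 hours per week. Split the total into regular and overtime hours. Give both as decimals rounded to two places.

Wed: 07:23–17:30 = 10 h 7 min; less 30 min break → 9 h 37 min
Thu: 11:29–19:17 = 7 h 48 min; less 30 min break → 7 h 18 min
Fri: 08:39–15:39 = 7 h 0 min; less 30 min break → 6 h 30 min
Sat: 06:04–17:56 = 11 h 52 min; less 30 min break → 11 h 22 min
Sun: 08:24–19:59 = 11 h 35 min; less 30 min break → 11 h 5 min
Total worked: 45 h 52 min = 45.87 h.
Threshold 44 h → overtime 1 h 52 min, regular 44 h 0 min.

Regular 44.00 hours, overtime 1.87 hours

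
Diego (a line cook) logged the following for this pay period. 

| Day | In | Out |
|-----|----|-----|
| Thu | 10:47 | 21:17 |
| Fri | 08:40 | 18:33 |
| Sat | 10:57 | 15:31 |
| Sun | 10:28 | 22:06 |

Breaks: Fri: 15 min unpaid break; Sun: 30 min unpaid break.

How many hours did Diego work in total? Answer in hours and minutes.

Thu: 10:47–21:17 = 10 h 30 min
Fri: 08:40–18:33 = 9 h 53 min; less 15 min break → 9 h 38 min
Sat: 10:57–15:31 = 4 h 34 min
Sun: 10:28–22:06 = 11 h 38 min; less 30 min break → 11 h 8 min
Total: 10 h 30 min + 9 h 38 min + 4 h 34 min + 11 h 8 min = 35 h 50 min.

35 h 50 min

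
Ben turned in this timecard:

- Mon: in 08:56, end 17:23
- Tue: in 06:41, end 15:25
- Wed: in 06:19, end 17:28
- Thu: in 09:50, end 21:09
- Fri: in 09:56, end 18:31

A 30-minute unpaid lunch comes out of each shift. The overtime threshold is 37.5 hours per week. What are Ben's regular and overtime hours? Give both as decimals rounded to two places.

Regular 37.50 hours, overtime 8.23 hours

Mon: 08:56–17:23 = 8 h 27 min; less 30 min break → 7 h 57 min
Tue: 06:41–15:25 = 8 h 44 min; less 30 min break → 8 h 14 min
Wed: 06:19–17:28 = 11 h 9 min; less 30 min break → 10 h 39 min
Thu: 09:50–21:09 = 11 h 19 min; less 30 min break → 10 h 49 min
Fri: 09:56–18:31 = 8 h 35 min; less 30 min break → 8 h 5 min
Total worked: 45 h 44 min = 45.73 h.
Threshold 37.5 h → overtime 8 h 14 min, regular 37 h 30 min.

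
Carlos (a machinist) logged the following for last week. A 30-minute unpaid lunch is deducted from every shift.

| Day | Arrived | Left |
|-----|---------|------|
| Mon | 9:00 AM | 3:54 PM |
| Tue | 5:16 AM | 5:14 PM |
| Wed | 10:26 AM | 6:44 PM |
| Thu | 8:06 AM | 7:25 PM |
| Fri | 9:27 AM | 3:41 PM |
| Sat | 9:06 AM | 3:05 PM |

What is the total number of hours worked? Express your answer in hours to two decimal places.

47.70 hours

Mon: 9:00 AM–3:54 PM = 6 h 54 min; less 30 min break → 6 h 24 min
Tue: 5:16 AM–5:14 PM = 11 h 58 min; less 30 min break → 11 h 28 min
Wed: 10:26 AM–6:44 PM = 8 h 18 min; less 30 min break → 7 h 48 min
Thu: 8:06 AM–7:25 PM = 11 h 19 min; less 30 min break → 10 h 49 min
Fri: 9:27 AM–3:41 PM = 6 h 14 min; less 30 min break → 5 h 44 min
Sat: 9:06 AM–3:05 PM = 5 h 59 min; less 30 min break → 5 h 29 min
Total: 6 h 24 min + 11 h 28 min + 7 h 48 min + 10 h 49 min + 5 h 44 min + 5 h 29 min = 47 h 42 min.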